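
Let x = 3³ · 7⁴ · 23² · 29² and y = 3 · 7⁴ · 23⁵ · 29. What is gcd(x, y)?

110501223

min exponent per shared prime: 3 · 7⁴ · 23² · 29 = 110501223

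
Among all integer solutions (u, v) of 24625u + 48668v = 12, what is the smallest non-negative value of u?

15052

Euclid: 48668 = 1·24625 + 24043; 24625 = 1·24043 + 582; 24043 = 41·582 + 181; 582 = 3·181 + 39; 181 = 4·39 + 25; 39 = 1·25 + 14; 25 = 1·14 + 11; 14 = 1·11 + 3; 11 = 3·3 + 2; 3 = 1·2 + 1; 2 = 2·1 + 0 → gcd = 1; 12 = 1·12.
Back-substitution yields 24625·(17477) + 48668·(-8843) = 1, so one solution is u = 17477·12 = 209724, v = -8843·12 = -106116.
Solutions in u differ by 48668/1 = 48668; the one in [0, 48668) is 209724 mod 48668 = 15052.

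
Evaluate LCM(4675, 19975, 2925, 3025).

282786075

4675 = 5² · 11 · 17; 19975 = 5² · 17 · 47; 2925 = 3² · 5² · 13; 3025 = 5² · 11²
lcm takes max exponent of each prime: 3² · 5² · 11² · 13 · 17 · 47 = 282786075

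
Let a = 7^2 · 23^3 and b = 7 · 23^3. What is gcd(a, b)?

min exponent per shared prime: 7 · 23^3 = 85169

85169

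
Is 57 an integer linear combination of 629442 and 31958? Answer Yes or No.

By Bézout, 629442m − 31958n = 57 has integer solutions iff gcd(629442, 31958) | 57.
Euclid: 629442 = 19·31958 + 22240; 31958 = 1·22240 + 9718; 22240 = 2·9718 + 2804; 9718 = 3·2804 + 1306; 2804 = 2·1306 + 192; 1306 = 6·192 + 154; 192 = 1·154 + 38; 154 = 4·38 + 2; 38 = 19·2 + 0. gcd = 2; 57 mod 2 = 1. No.

No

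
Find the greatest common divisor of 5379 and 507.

3

Euclid: 5379 = 10·507 + 309; 507 = 1·309 + 198; 309 = 1·198 + 111; 198 = 1·111 + 87; 111 = 1·87 + 24; 87 = 3·24 + 15; 24 = 1·15 + 9; 15 = 1·9 + 6; 9 = 1·6 + 3; 6 = 2·3 + 0. Last nonzero remainder: 3.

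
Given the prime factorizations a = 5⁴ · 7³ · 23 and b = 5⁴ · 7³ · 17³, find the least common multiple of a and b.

24224160625

max exponent per prime: 5⁴ · 7³ · 17³ · 23 = 24224160625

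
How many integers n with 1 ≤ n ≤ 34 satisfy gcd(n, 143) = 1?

29

143 = 11·13. Inclusion–exclusion on these primes:
34 − ⌊34/11⌋ − ⌊34/13⌋ + ⌊34/143⌋ = 29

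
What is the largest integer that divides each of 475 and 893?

19

475 = 5² · 19
893 = 19 · 47
Common: 19 = 19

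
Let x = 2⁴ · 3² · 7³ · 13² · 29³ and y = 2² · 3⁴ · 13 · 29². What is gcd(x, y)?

min exponent per shared prime: 2² · 3² · 13 · 29² = 393588

393588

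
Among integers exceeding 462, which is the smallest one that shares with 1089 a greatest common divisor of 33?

528

gcd(k, 1089) = 33 forces 33 | k; write k = 33s. Then gcd(33s, 33·33) = 33·gcd(s, 33), so need gcd(s, 33) = 1.
33s > 462 gives s ≥ 15. The least s ≥ 15 coprime to 33 is 16, so k = 33·16 = 528.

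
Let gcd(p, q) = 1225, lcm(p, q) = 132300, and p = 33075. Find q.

4900

Using pq = gcd(p,q)·lcm(p,q) = 1225·132300 = 162067500, we get q = 162067500/33075 = 4900.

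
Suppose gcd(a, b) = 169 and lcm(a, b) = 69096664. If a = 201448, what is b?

Using ab = gcd(a,b)·lcm(a,b) = 169·69096664 = 11677336216, we get b = 11677336216/201448 = 57967.

57967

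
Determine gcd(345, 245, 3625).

345 = 3 · 5 · 23; 245 = 5 · 7²; 3625 = 5³ · 29
gcd takes min exponent of each prime: 5 = 5

5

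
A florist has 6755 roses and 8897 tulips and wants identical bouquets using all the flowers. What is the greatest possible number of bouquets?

7

6755 = 5 · 7 · 193
8897 = 7 · 31 · 41
Common: 7 = 7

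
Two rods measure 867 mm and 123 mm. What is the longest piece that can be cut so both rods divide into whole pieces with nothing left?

3

Euclid: 867 = 7·123 + 6; 123 = 20·6 + 3; 6 = 2·3 + 0. Last nonzero remainder: 3.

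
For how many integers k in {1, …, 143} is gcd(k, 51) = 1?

51 = 3·17. Inclusion–exclusion on these primes:
143 − ⌊143/3⌋ − ⌊143/17⌋ + ⌊143/51⌋ = 90

90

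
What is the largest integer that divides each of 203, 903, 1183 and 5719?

7

203 = 7 · 29; 903 = 3 · 7 · 43; 1183 = 7 · 13²; 5719 = 7 · 19 · 43
gcd takes min exponent of each prime: 7 = 7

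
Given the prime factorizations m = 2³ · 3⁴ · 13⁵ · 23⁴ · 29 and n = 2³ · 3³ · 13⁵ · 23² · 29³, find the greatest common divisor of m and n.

min exponent per shared prime: 2³ · 3³ · 13⁵ · 23² · 29 = 1230337277208

1230337277208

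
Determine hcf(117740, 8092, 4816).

gcd(117740, 8092): 117740 = 14·8092 + 4452; 8092 = 1·4452 + 3640; 4452 = 1·3640 + 812; 3640 = 4·812 + 392; 812 = 2·392 + 28; 392 = 14·28 + 0 → 28
gcd(28, 4816): 4816 = 172·28 + 0 → 28

28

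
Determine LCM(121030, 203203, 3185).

121030 = 2 · 5 · 7² · 13 · 19; 203203 = 7² · 11 · 13 · 29; 3185 = 5 · 7² · 13
lcm takes max exponent of each prime: 2 · 5 · 7² · 11 · 13 · 19 · 29 = 38608570

38608570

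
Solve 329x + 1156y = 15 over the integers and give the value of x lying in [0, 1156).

Euclid: 1156 = 3·329 + 169; 329 = 1·169 + 160; 169 = 1·160 + 9; 160 = 17·9 + 7; 9 = 1·7 + 2; 7 = 3·2 + 1; 2 = 2·1 + 0 → gcd = 1; 15 = 1·15.
Back-substitution yields 329·(513) + 1156·(-146) = 1, so one solution is x = 513·15 = 7695, y = -146·15 = -2190.
Solutions in x differ by 1156/1 = 1156; the one in [0, 1156) is 7695 mod 1156 = 759.

759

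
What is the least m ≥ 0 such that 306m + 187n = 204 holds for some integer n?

Reduce mod 187: 306m ≡ 204 (mod 187). With g = gcd(306, 187) = 17 dividing 204, divide through: 18m ≡ 12 (mod 11).
Since gcd(18, 11) = 1, m ≡ 12·(18)⁻¹ ≡ 8 (mod 11). Smallest non-negative: 8.

8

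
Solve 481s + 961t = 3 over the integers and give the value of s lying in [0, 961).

6

Reduce mod 961: 481s ≡ 3 (mod 961). With g = gcd(481, 961) = 1 dividing 3, divide through: 481s ≡ 3 (mod 961).
Since gcd(481, 961) = 1, s ≡ 3·(481)⁻¹ ≡ 6 (mod 961). Smallest non-negative: 6.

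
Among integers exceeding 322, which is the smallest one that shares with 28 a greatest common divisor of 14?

28 = 14·2. Any k with gcd(k, 28) = 14 is a multiple of 14, say 14s, with s coprime to 2.
Need s > 322/14, so s ≥ 24. First s ≥ 24 with gcd(s, 2) = 1 is s = 25. Thus k = 14·25 = 350.

350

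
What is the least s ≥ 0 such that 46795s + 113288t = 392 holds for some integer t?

184

gcd(46795, 113288) = 49 (Euclid: 113288 = 2·46795 + 19698; 46795 = 2·19698 + 7399; 19698 = 2·7399 + 4900; 7399 = 1·4900 + 2499; 4900 = 1·2499 + 2401; 2499 = 1·2401 + 98; 2401 = 24·98 + 49; 98 = 2·49 + 0), and 49 | 392.
Extended Euclid: 46795·(-1133) + 113288·(468) = 49. Scale by 8: s₀ = -9064.
General solution s = s₀ + 2312k; reducing mod 2312 gives s = 184 (and t = -76).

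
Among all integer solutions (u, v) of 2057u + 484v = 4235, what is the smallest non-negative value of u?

gcd(2057, 484) = 121 (Euclid: 2057 = 4·484 + 121; 484 = 4·121 + 0), and 121 | 4235.
Extended Euclid: 2057·(1) + 484·(-4) = 121. Scale by 35: u₀ = 35.
General solution u = u₀ + 4t; reducing mod 4 gives u = 3 (and v = -4).

3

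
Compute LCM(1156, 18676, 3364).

1156 = 2² · 17²; 18676 = 2² · 7 · 23 · 29; 3364 = 2² · 29²
lcm takes max exponent of each prime: 2² · 7 · 17² · 23 · 29² = 156523556

156523556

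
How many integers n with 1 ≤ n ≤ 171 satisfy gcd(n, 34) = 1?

81

34 = 2·17. Inclusion–exclusion on these primes:
171 − ⌊171/2⌋ − ⌊171/17⌋ + ⌊171/34⌋ = 81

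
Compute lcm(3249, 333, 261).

3249 = 3² · 19²; 333 = 3² · 37; 261 = 3² · 29
lcm takes max exponent of each prime: 3² · 19² · 29 · 37 = 3486177

3486177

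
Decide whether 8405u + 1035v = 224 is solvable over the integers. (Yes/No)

No

By Bézout, 8405u + 1035v = 224 has integer solutions iff gcd(8405, 1035) | 224.
Euclid: 8405 = 8·1035 + 125; 1035 = 8·125 + 35; 125 = 3·35 + 20; 35 = 1·20 + 15; 20 = 1·15 + 5; 15 = 3·5 + 0. gcd = 5; 224 mod 5 = 4. No.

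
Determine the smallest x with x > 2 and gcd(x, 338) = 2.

4

gcd(x, 338) = 2 forces 2 | x; write x = 2s. Then gcd(2s, 2·169) = 2·gcd(s, 169), so need gcd(s, 169) = 1.
2s > 2 gives s ≥ 2. The least s ≥ 2 coprime to 169 is 2, so x = 2·2 = 4.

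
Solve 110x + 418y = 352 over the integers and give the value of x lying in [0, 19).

7

Reduce mod 418: 110x ≡ 352 (mod 418). With g = gcd(110, 418) = 22 dividing 352, divide through: 5x ≡ 16 (mod 19).
Since gcd(5, 19) = 1, x ≡ 16·(5)⁻¹ ≡ 7 (mod 19). Smallest non-negative: 7.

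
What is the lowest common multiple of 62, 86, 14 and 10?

93310

62 = 2 · 31; 86 = 2 · 43; 14 = 2 · 7; 10 = 2 · 5
lcm takes max exponent of each prime: 2 · 5 · 7 · 31 · 43 = 93310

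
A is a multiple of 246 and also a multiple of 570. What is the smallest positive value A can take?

gcd first: 570 = 2·246 + 78; 246 = 3·78 + 12; 78 = 6·12 + 6; 12 = 2·6 + 0 → gcd = 6
lcm = 246·570/gcd = 140220/6 = 23370

23370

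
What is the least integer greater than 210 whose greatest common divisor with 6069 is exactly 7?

gcd(a, 6069) = 7 forces 7 | a; write a = 7s. Then gcd(7s, 7·867) = 7·gcd(s, 867), so need gcd(s, 867) = 1.
7s > 210 gives s ≥ 31. The least s ≥ 31 coprime to 867 is 31, so a = 7·31 = 217.

217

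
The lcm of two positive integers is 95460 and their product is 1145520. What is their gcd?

12

gcd·lcm = product, so gcd = 1145520/95460 = 12.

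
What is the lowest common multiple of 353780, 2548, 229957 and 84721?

lcm(353780, 2548) = 353780·2548/gcd = 901431440/196 = 4599140
lcm(4599140, 229957) = 4599140·229957/gcd = 1057604436980/229957 = 4599140
lcm(4599140, 84721) = 4599140·84721/gcd = 389643739940/12103 = 32193980

32193980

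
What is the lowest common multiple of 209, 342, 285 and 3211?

3178890

209 = 11 · 19; 342 = 2 · 3² · 19; 285 = 3 · 5 · 19; 3211 = 13² · 19
lcm takes max exponent of each prime: 2 · 3² · 5 · 11 · 13² · 19 = 3178890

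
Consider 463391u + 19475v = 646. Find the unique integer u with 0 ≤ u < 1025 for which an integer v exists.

Reduce mod 19475: 463391u ≡ 646 (mod 19475). With g = gcd(463391, 19475) = 19 dividing 646, divide through: 24389u ≡ 34 (mod 1025).
Since gcd(24389, 1025) = 1, u ≡ 34·(24389)⁻¹ ≡ 131 (mod 1025). Smallest non-negative: 131.

131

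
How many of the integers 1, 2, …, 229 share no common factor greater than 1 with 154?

90

Prime factors of 154: 2, 7, 11. Count integers ≤ 229 divisible by none of them.
By inclusion–exclusion: 229 − ⌊229/2⌋ − ⌊229/7⌋ − ⌊229/11⌋ + ⌊229/14⌋ + ⌊229/22⌋ + ⌊229/77⌋ − ⌊229/154⌋ = 90.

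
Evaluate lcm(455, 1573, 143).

lcm(455, 1573) = 455·1573/gcd = 715715/13 = 55055
lcm(55055, 143) = 55055·143/gcd = 7872865/143 = 55055

55055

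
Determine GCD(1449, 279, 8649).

gcd(1449, 279): 1449 = 5·279 + 54; 279 = 5·54 + 9; 54 = 6·9 + 0 → 9
gcd(9, 8649): 8649 = 961·9 + 0 → 9

9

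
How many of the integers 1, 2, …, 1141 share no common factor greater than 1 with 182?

451

182 = 2·7·13. Inclusion–exclusion on these primes:
1141 − ⌊1141/2⌋ − ⌊1141/7⌋ − ⌊1141/13⌋ + ⌊1141/14⌋ + ⌊1141/26⌋ + ⌊1141/91⌋ − ⌊1141/182⌋ = 451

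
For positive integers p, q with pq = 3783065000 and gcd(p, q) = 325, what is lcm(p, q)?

11640200

For any two positive integers, gcd × lcm equals their product. Hence lcm = 3783065000 / 325 = 11640200.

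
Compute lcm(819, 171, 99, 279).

5306301

819 = 3² · 7 · 13; 171 = 3² · 19; 99 = 3² · 11; 279 = 3² · 31
lcm takes max exponent of each prime: 3² · 7 · 11 · 13 · 19 · 31 = 5306301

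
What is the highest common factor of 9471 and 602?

7

9471 = 3 · 7 · 11 · 41
602 = 2 · 7 · 43
Common: 7 = 7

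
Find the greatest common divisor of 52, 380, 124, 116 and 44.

52 = 2² · 13; 380 = 2² · 5 · 19; 124 = 2² · 31; 116 = 2² · 29; 44 = 2² · 11
gcd takes min exponent of each prime: 2² = 4

4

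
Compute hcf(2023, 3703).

Euclid: 3703 = 1·2023 + 1680; 2023 = 1·1680 + 343; 1680 = 4·343 + 308; 343 = 1·308 + 35; 308 = 8·35 + 28; 35 = 1·28 + 7; 28 = 4·7 + 0. Last nonzero remainder: 7.

7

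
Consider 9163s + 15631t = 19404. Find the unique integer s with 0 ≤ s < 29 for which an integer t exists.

26

Reduce mod 15631: 9163s ≡ 19404 (mod 15631). With g = gcd(9163, 15631) = 539 dividing 19404, divide through: 17s ≡ 36 (mod 29).
Since gcd(17, 29) = 1, s ≡ 36·(17)⁻¹ ≡ 26 (mod 29). Smallest non-negative: 26.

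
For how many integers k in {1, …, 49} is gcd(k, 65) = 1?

65 = 5·13. Inclusion–exclusion on these primes:
49 − ⌊49/5⌋ − ⌊49/13⌋ + ⌊49/65⌋ = 37

37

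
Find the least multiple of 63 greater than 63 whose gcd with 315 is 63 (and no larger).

126

Multiples of 63 above 63: 63·2, 63·3, … . Need the cofactor coprime to 315/63 = 5.
Checking s = 2, 3, … the first with gcd(s, 5) = 1 is s = 2, giving 126.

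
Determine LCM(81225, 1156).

93896100

81225 = 3² · 5² · 19²; 1156 = 2² · 17²
max exponents: 2² · 3² · 5² · 17² · 19² = 93896100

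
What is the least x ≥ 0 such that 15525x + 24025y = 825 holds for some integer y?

Reduce mod 24025: 15525x ≡ 825 (mod 24025). With g = gcd(15525, 24025) = 25 dividing 825, divide through: 621x ≡ 33 (mod 961).
Since gcd(621, 961) = 1, x ≡ 33·(621)⁻¹ ≡ 715 (mod 961). Smallest non-negative: 715.

715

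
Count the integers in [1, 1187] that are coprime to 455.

Prime factors of 455: 5, 7, 13. Count integers ≤ 1187 divisible by none of them.
By inclusion–exclusion: 1187 − ⌊1187/5⌋ − ⌊1187/7⌋ − ⌊1187/13⌋ + ⌊1187/35⌋ + ⌊1187/65⌋ + ⌊1187/91⌋ − ⌊1187/455⌋ = 752.

752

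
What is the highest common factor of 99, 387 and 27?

9

gcd(99, 387): 387 = 3·99 + 90; 99 = 1·90 + 9; 90 = 10·9 + 0 → 9
gcd(9, 27): 27 = 3·9 + 0 → 9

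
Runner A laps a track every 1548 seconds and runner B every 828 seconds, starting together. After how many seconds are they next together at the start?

35604

gcd first: 1548 = 1·828 + 720; 828 = 1·720 + 108; 720 = 6·108 + 72; 108 = 1·72 + 36; 72 = 2·36 + 0 → gcd = 36
lcm = 1548·828/gcd = 1281744/36 = 35604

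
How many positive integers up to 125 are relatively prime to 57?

57 = 3·19. Inclusion–exclusion on these primes:
125 − ⌊125/3⌋ − ⌊125/19⌋ + ⌊125/57⌋ = 80

80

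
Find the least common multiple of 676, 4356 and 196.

36072036

676 = 2² · 13²; 4356 = 2² · 3² · 11²; 196 = 2² · 7²
lcm takes max exponent of each prime: 2² · 3² · 7² · 11² · 13² = 36072036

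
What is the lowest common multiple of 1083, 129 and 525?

lcm(1083, 129) = 1083·129/gcd = 139707/3 = 46569
lcm(46569, 525) = 46569·525/gcd = 24448725/3 = 8149575

8149575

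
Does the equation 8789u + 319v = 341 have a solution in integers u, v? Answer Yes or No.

Yes

gcd(8789, 319): 8789 = 27·319 + 176; 319 = 1·176 + 143; 176 = 1·143 + 33; 143 = 4·33 + 11; 33 = 3·11 + 0 → 11
11 divides 341, so a solution exists.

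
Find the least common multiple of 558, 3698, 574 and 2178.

558 = 2 · 3² · 31; 3698 = 2 · 43²; 574 = 2 · 7 · 41; 2178 = 2 · 3² · 11²
lcm takes max exponent of each prime: 2 · 3² · 7 · 11² · 31 · 41 · 43² = 35829304434

35829304434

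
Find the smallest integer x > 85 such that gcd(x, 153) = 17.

153 = 17·9. Any x with gcd(x, 153) = 17 is a multiple of 17, say 17s, with s coprime to 9.
Need s > 85/17, so s ≥ 6. First s ≥ 6 with gcd(s, 9) = 1 is s = 7. Thus x = 17·7 = 119.

119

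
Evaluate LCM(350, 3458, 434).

2679950

lcm(350, 3458) = 350·3458/gcd = 1210300/14 = 86450
lcm(86450, 434) = 86450·434/gcd = 37519300/14 = 2679950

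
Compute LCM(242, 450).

gcd first: 450 = 1·242 + 208; 242 = 1·208 + 34; 208 = 6·34 + 4; 34 = 8·4 + 2; 4 = 2·2 + 0 → gcd = 2
lcm = 242·450/gcd = 108900/2 = 54450

54450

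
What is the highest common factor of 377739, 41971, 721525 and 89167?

19

gcd(377739, 41971): 377739 = 9·41971 + 0 → 41971
gcd(41971, 721525): 721525 = 17·41971 + 8018; 41971 = 5·8018 + 1881; 8018 = 4·1881 + 494; 1881 = 3·494 + 399; 494 = 1·399 + 95; 399 = 4·95 + 19; 95 = 5·19 + 0 → 19
gcd(19, 89167): 89167 = 4693·19 + 0 → 19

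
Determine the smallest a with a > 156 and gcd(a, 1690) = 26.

gcd(a, 1690) = 26 forces 26 | a; write a = 26s. Then gcd(26s, 26·65) = 26·gcd(s, 65), so need gcd(s, 65) = 1.
26s > 156 gives s ≥ 7. The least s ≥ 7 coprime to 65 is 7, so a = 26·7 = 182.

182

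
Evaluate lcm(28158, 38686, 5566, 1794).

65903883474

28158 = 2 · 3 · 13 · 19²; 38686 = 2 · 23 · 29²; 5566 = 2 · 11² · 23; 1794 = 2 · 3 · 13 · 23
lcm takes max exponent of each prime: 2 · 3 · 11² · 13 · 19² · 23 · 29² = 65903883474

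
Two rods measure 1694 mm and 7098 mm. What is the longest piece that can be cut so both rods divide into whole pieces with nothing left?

Euclid: 7098 = 4·1694 + 322; 1694 = 5·322 + 84; 322 = 3·84 + 70; 84 = 1·70 + 14; 70 = 5·14 + 0. Last nonzero remainder: 14.

14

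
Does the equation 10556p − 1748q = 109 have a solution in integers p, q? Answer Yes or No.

No

By Bézout, 10556p − 1748q = 109 has integer solutions iff gcd(10556, 1748) | 109.
Euclid: 10556 = 6·1748 + 68; 1748 = 25·68 + 48; 68 = 1·48 + 20; 48 = 2·20 + 8; 20 = 2·8 + 4; 8 = 2·4 + 0. gcd = 4; 109 mod 4 = 1. No.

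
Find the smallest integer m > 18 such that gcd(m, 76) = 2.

22

gcd(m, 76) = 2 forces 2 | m; write m = 2s. Then gcd(2s, 2·38) = 2·gcd(s, 38), so need gcd(s, 38) = 1.
2s > 18 gives s ≥ 10. The least s ≥ 10 coprime to 38 is 11, so m = 2·11 = 22.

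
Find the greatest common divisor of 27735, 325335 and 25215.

15

gcd(27735, 325335): 325335 = 11·27735 + 20250; 27735 = 1·20250 + 7485; 20250 = 2·7485 + 5280; 7485 = 1·5280 + 2205; 5280 = 2·2205 + 870; 2205 = 2·870 + 465; 870 = 1·465 + 405; 465 = 1·405 + 60; 405 = 6·60 + 45; 60 = 1·45 + 15; 45 = 3·15 + 0 → 15
gcd(15, 25215): 25215 = 1681·15 + 0 → 15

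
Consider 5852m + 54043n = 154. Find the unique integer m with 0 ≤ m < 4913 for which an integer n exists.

gcd(5852, 54043) = 11 (Euclid: 54043 = 9·5852 + 1375; 5852 = 4·1375 + 352; 1375 = 3·352 + 319; 352 = 1·319 + 33; 319 = 9·33 + 22; 33 = 1·22 + 11; 22 = 2·11 + 0), and 11 | 154.
Extended Euclid: 5852·(1690) + 54043·(-183) = 11. Scale by 14: m₀ = 23660.
General solution m = m₀ + 4913t; reducing mod 4913 gives m = 4008 (and n = -434).

4008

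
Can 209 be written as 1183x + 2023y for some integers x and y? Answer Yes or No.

gcd(1183, 2023): 2023 = 1·1183 + 840; 1183 = 1·840 + 343; 840 = 2·343 + 154; 343 = 2·154 + 35; 154 = 4·35 + 14; 35 = 2·14 + 7; 14 = 2·7 + 0 → 7
7 does not divide 209, so a solution does not exist.

No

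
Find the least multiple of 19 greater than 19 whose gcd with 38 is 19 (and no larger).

57

38 = 19·2. Any a with gcd(a, 38) = 19 is a multiple of 19, say 19s, with s coprime to 2.
Need s > 19/19, so s ≥ 2. First s ≥ 2 with gcd(s, 2) = 1 is s = 3. Thus a = 19·3 = 57.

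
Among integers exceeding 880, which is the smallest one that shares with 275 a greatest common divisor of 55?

935

Multiples of 55 above 880: 55·17, 55·18, … . Need the cofactor coprime to 275/55 = 5.
Checking s = 17, 18, … the first with gcd(s, 5) = 1 is s = 17, giving 935.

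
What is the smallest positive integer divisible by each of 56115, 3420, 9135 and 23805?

15792332220

56115 = 3² · 5 · 29 · 43; 3420 = 2² · 3² · 5 · 19; 9135 = 3² · 5 · 7 · 29; 23805 = 3² · 5 · 23²
lcm takes max exponent of each prime: 2² · 3² · 5 · 7 · 19 · 23² · 29 · 43 = 15792332220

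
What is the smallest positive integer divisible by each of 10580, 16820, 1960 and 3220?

10580 = 2² · 5 · 23²; 16820 = 2² · 5 · 29²; 1960 = 2³ · 5 · 7²; 3220 = 2² · 5 · 7 · 23
lcm takes max exponent of each prime: 2³ · 5 · 7² · 23² · 29² = 871982440

871982440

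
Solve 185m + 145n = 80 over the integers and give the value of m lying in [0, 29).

Reduce mod 145: 185m ≡ 80 (mod 145). With g = gcd(185, 145) = 5 dividing 80, divide through: 37m ≡ 16 (mod 29).
Since gcd(37, 29) = 1, m ≡ 16·(37)⁻¹ ≡ 2 (mod 29). Smallest non-negative: 2.

2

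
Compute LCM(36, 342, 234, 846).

lcm(36, 342) = 36·342/gcd = 12312/18 = 684
lcm(684, 234) = 684·234/gcd = 160056/18 = 8892
lcm(8892, 846) = 8892·846/gcd = 7522632/18 = 417924

417924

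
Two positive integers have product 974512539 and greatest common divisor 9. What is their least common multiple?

For any two positive integers, gcd × lcm equals their product. Hence lcm = 974512539 / 9 = 108279171.

108279171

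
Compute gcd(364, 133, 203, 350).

7

364 = 2² · 7 · 13; 133 = 7 · 19; 203 = 7 · 29; 350 = 2 · 5² · 7
gcd takes min exponent of each prime: 7 = 7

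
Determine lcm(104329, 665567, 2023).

104329 = 17² · 19²; 665567 = 7² · 17² · 47; 2023 = 7 · 17²
lcm takes max exponent of each prime: 7² · 17² · 19² · 47 = 240269687

240269687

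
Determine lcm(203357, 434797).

8038092139

gcd first: 434797 = 2·203357 + 28083; 203357 = 7·28083 + 6776; 28083 = 4·6776 + 979; 6776 = 6·979 + 902; 979 = 1·902 + 77; 902 = 11·77 + 55; 77 = 1·55 + 22; 55 = 2·22 + 11; 22 = 2·11 + 0 → gcd = 11
lcm = 203357·434797/gcd = 88419013529/11 = 8038092139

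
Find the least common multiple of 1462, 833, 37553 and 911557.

1462 = 2 · 17 · 43; 833 = 7² · 17; 37553 = 17 · 47²; 911557 = 17 · 29 · 43²
lcm takes max exponent of each prime: 2 · 7² · 17 · 29 · 43² · 47² = 197335682474

197335682474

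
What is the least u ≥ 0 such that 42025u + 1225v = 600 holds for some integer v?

Reduce mod 1225: 42025u ≡ 600 (mod 1225). With g = gcd(42025, 1225) = 25 dividing 600, divide through: 1681u ≡ 24 (mod 49).
Since gcd(1681, 49) = 1, u ≡ 24·(1681)⁻¹ ≡ 31 (mod 49). Smallest non-negative: 31.

31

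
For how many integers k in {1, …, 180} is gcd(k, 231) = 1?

94

Prime factors of 231: 3, 7, 11. Count integers ≤ 180 divisible by none of them.
By inclusion–exclusion: 180 − ⌊180/3⌋ − ⌊180/7⌋ − ⌊180/11⌋ + ⌊180/21⌋ + ⌊180/33⌋ + ⌊180/77⌋ − ⌊180/231⌋ = 94.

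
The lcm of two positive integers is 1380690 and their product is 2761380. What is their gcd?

From gcd × lcm = mn: gcd = 2761380 / 1380690 = 2.

2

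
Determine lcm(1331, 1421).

gcd first: 1421 = 1·1331 + 90; 1331 = 14·90 + 71; 90 = 1·71 + 19; 71 = 3·19 + 14; 19 = 1·14 + 5; 14 = 2·5 + 4; 5 = 1·4 + 1; 4 = 4·1 + 0 → gcd = 1
lcm = 1331·1421/gcd = 1891351/1 = 1891351

1891351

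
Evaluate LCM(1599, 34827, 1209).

44265117

lcm(1599, 34827) = 1599·34827/gcd = 55688373/39 = 1427907
lcm(1427907, 1209) = 1427907·1209/gcd = 1726339563/39 = 44265117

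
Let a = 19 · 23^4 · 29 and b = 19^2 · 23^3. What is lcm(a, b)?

max exponent per prime: 19^2 · 23^4 · 29 = 2929655429

2929655429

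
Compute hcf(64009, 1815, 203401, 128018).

121

gcd(64009, 1815): 64009 = 35·1815 + 484; 1815 = 3·484 + 363; 484 = 1·363 + 121; 363 = 3·121 + 0 → 121
gcd(121, 203401): 203401 = 1681·121 + 0 → 121
gcd(121, 128018): 128018 = 1058·121 + 0 → 121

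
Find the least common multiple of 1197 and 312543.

5938317

1197 = 3² · 7 · 19; 312543 = 3² · 7 · 11² · 41
max exponents: 3² · 7 · 11² · 19 · 41 = 5938317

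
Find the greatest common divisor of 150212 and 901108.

4

150212 = 2² · 17 · 47²
901108 = 2² · 13² · 31 · 43
Common: 2² = 4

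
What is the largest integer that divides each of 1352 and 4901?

1352 = 2³ · 13²
4901 = 13² · 29
Common: 13² = 169

169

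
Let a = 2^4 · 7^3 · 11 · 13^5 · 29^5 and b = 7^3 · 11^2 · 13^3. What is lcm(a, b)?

5057154525326439536

max exponent per prime: 2^4 · 7^3 · 11^2 · 13^5 · 29^5 = 5057154525326439536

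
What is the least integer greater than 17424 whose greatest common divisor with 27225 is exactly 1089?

Multiples of 1089 above 17424: 1089·17, 1089·18, … . Need the cofactor coprime to 27225/1089 = 25.
Checking s = 17, 18, … the first with gcd(s, 25) = 1 is s = 17, giving 18513.

18513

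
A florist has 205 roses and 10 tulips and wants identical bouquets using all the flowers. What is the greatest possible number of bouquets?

Euclid: 205 = 20·10 + 5; 10 = 2·5 + 0. Last nonzero remainder: 5.

5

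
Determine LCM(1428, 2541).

172788

1428 = 2² · 3 · 7 · 17; 2541 = 3 · 7 · 11²
max exponents: 2² · 3 · 7 · 11² · 17 = 172788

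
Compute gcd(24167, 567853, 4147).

gcd(24167, 567853): 567853 = 23·24167 + 12012; 24167 = 2·12012 + 143; 12012 = 84·143 + 0 → 143
gcd(143, 4147): 4147 = 29·143 + 0 → 143

143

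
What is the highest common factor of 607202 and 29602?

722

Euclid: 607202 = 20·29602 + 15162; 29602 = 1·15162 + 14440; 15162 = 1·14440 + 722; 14440 = 20·722 + 0. Last nonzero remainder: 722.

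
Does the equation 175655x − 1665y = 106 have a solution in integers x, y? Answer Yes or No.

By Bézout, 175655x − 1665y = 106 has integer solutions iff gcd(175655, 1665) | 106.
Euclid: 175655 = 105·1665 + 830; 1665 = 2·830 + 5; 830 = 166·5 + 0. gcd = 5; 106 mod 5 = 1. No.

No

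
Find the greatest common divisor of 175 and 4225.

25

Euclid: 4225 = 24·175 + 25; 175 = 7·25 + 0. Last nonzero remainder: 25.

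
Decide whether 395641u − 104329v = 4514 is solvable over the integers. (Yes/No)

By Bézout, 395641u − 104329v = 4514 has integer solutions iff gcd(395641, 104329) | 4514.
Euclid: 395641 = 3·104329 + 82654; 104329 = 1·82654 + 21675; 82654 = 3·21675 + 17629; 21675 = 1·17629 + 4046; 17629 = 4·4046 + 1445; 4046 = 2·1445 + 1156; 1445 = 1·1156 + 289; 1156 = 4·289 + 0. gcd = 289; 4514 mod 289 = 179. No.

No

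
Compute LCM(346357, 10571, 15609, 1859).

346357 = 11 · 23 · 37²; 10571 = 11 · 31²; 15609 = 3 · 11² · 43; 1859 = 11 · 13²
lcm takes max exponent of each prime: 3 · 11² · 13² · 23 · 31² · 37² · 43 = 79820870004447

79820870004447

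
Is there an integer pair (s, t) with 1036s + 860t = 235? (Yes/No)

By Bézout, 1036s + 860t = 235 has integer solutions iff gcd(1036, 860) | 235.
Euclid: 1036 = 1·860 + 176; 860 = 4·176 + 156; 176 = 1·156 + 20; 156 = 7·20 + 16; 20 = 1·16 + 4; 16 = 4·4 + 0. gcd = 4; 235 mod 4 = 3. No.

No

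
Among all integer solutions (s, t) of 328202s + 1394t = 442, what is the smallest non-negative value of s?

Reduce mod 1394: 328202s ≡ 442 (mod 1394). With g = gcd(328202, 1394) = 34 dividing 442, divide through: 9653s ≡ 13 (mod 41).
Since gcd(9653, 41) = 1, s ≡ 13·(9653)⁻¹ ≡ 3 (mod 41). Smallest non-negative: 3.

3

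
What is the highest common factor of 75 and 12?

75 = 3 · 5²
12 = 2² · 3
Common: 3 = 3

3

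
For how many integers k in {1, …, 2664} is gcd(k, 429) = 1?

429 = 3·11·13. Inclusion–exclusion on these primes:
2664 − ⌊2664/3⌋ − ⌊2664/11⌋ − ⌊2664/13⌋ + ⌊2664/33⌋ + ⌊2664/39⌋ + ⌊2664/143⌋ − ⌊2664/429⌋ = 1490

1490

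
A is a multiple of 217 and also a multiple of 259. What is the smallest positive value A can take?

gcd first: 259 = 1·217 + 42; 217 = 5·42 + 7; 42 = 6·7 + 0 → gcd = 7
lcm = 217·259/gcd = 56203/7 = 8029

8029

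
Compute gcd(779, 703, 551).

19

779 = 19 · 41; 703 = 19 · 37; 551 = 19 · 29
gcd takes min exponent of each prime: 19 = 19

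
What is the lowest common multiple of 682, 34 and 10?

682 = 2 · 11 · 31; 34 = 2 · 17; 10 = 2 · 5
lcm takes max exponent of each prime: 2 · 5 · 11 · 17 · 31 = 57970

57970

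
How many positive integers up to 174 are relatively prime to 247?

152

Prime factors of 247: 13, 19. Count integers ≤ 174 divisible by none of them.
By inclusion–exclusion: 174 − ⌊174/13⌋ − ⌊174/19⌋ + ⌊174/247⌋ = 152.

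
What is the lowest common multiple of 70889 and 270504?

1475058312

70889 = 7 · 13 · 19 · 41; 270504 = 2³ · 3² · 13 · 17²
max exponents: 2³ · 3² · 7 · 13 · 17² · 19 · 41 = 1475058312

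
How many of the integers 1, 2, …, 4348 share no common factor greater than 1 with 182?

182 = 2·7·13. Inclusion–exclusion on these primes:
4348 − ⌊4348/2⌋ − ⌊4348/7⌋ − ⌊4348/13⌋ + ⌊4348/14⌋ + ⌊4348/26⌋ + ⌊4348/91⌋ − ⌊4348/182⌋ = 1720

1720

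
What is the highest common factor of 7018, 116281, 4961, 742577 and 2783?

7018 = 2 · 11² · 29; 116281 = 11² · 31²; 4961 = 11² · 41; 742577 = 11² · 17 · 19²; 2783 = 11² · 23
gcd takes min exponent of each prime: 11² = 121

121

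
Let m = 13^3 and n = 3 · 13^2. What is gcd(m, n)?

min exponent per shared prime: 13^2 = 169

169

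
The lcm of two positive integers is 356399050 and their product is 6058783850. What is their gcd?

17

From gcd × lcm = pq: gcd = 6058783850 / 356399050 = 17.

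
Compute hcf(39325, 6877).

13

Euclid: 39325 = 5·6877 + 4940; 6877 = 1·4940 + 1937; 4940 = 2·1937 + 1066; 1937 = 1·1066 + 871; 1066 = 1·871 + 195; 871 = 4·195 + 91; 195 = 2·91 + 13; 91 = 7·13 + 0. Last nonzero remainder: 13.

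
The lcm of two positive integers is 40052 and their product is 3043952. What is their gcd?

76

From gcd × lcm = pq: gcd = 3043952 / 40052 = 76.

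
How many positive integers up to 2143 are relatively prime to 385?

385 = 5·7·11. Inclusion–exclusion on these primes:
2143 − ⌊2143/5⌋ − ⌊2143/7⌋ − ⌊2143/11⌋ + ⌊2143/35⌋ + ⌊2143/55⌋ + ⌊2143/77⌋ − ⌊2143/385⌋ = 1336

1336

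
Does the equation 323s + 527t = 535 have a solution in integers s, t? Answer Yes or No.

gcd(323, 527): 527 = 1·323 + 204; 323 = 1·204 + 119; 204 = 1·119 + 85; 119 = 1·85 + 34; 85 = 2·34 + 17; 34 = 2·17 + 0 → 17
17 does not divide 535, so a solution does not exist.

No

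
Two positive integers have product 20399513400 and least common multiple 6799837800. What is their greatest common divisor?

3

gcd·lcm = product, so gcd = 20399513400/6799837800 = 3.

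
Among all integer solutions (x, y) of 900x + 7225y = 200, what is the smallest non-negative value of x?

225

Euclid: 7225 = 8·900 + 25; 900 = 36·25 + 0 → gcd = 25; 200 = 25·8.
Back-substitution yields 900·(-8) + 7225·(1) = 25, so one solution is x = -8·8 = -64, y = 1·8 = 8.
Solutions in x differ by 7225/25 = 289; the one in [0, 289) is -64 mod 289 = 225.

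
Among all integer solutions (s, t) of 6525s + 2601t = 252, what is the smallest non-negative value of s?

69

Reduce mod 2601: 6525s ≡ 252 (mod 2601). With g = gcd(6525, 2601) = 9 dividing 252, divide through: 725s ≡ 28 (mod 289).
Since gcd(725, 289) = 1, s ≡ 28·(725)⁻¹ ≡ 69 (mod 289). Smallest non-negative: 69.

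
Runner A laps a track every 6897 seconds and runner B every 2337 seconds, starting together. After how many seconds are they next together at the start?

gcd first: 6897 = 2·2337 + 2223; 2337 = 1·2223 + 114; 2223 = 19·114 + 57; 114 = 2·57 + 0 → gcd = 57
lcm = 6897·2337/gcd = 16118289/57 = 282777

282777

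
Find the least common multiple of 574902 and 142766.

2159906814

574902 = 2 · 3² · 19 · 41²; 142766 = 2 · 13 · 17² · 19
max exponents: 2 · 3² · 13 · 17² · 19 · 41² = 2159906814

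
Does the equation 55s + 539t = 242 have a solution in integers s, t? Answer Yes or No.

gcd(55, 539): 539 = 9·55 + 44; 55 = 1·44 + 11; 44 = 4·11 + 0 → 11
11 divides 242, so a solution exists.

Yes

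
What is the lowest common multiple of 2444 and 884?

41548

gcd first: 2444 = 2·884 + 676; 884 = 1·676 + 208; 676 = 3·208 + 52; 208 = 4·52 + 0 → gcd = 52
lcm = 2444·884/gcd = 2160496/52 = 41548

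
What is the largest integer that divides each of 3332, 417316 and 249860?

3332 = 2² · 7² · 17; 417316 = 2² · 17² · 19²; 249860 = 2² · 5 · 13 · 31²
gcd takes min exponent of each prime: 2² = 4

4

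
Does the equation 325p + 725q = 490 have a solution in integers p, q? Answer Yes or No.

gcd(325, 725): 725 = 2·325 + 75; 325 = 4·75 + 25; 75 = 3·25 + 0 → 25
25 does not divide 490, so a solution does not exist.

No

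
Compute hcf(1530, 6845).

Euclid: 6845 = 4·1530 + 725; 1530 = 2·725 + 80; 725 = 9·80 + 5; 80 = 16·5 + 0. Last nonzero remainder: 5.

5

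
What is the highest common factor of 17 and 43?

1

Euclid: 43 = 2·17 + 9; 17 = 1·9 + 8; 9 = 1·8 + 1; 8 = 8·1 + 0. Last nonzero remainder: 1.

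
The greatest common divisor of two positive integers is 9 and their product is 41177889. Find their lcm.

gcd·lcm = product, so lcm = 41177889/9 = 4575321.

4575321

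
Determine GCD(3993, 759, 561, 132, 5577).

33

gcd(3993, 759): 3993 = 5·759 + 198; 759 = 3·198 + 165; 198 = 1·165 + 33; 165 = 5·33 + 0 → 33
gcd(33, 561): 561 = 17·33 + 0 → 33
gcd(33, 132): 132 = 4·33 + 0 → 33
gcd(33, 5577): 5577 = 169·33 + 0 → 33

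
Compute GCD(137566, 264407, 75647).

143

gcd(137566, 264407): 264407 = 1·137566 + 126841; 137566 = 1·126841 + 10725; 126841 = 11·10725 + 8866; 10725 = 1·8866 + 1859; 8866 = 4·1859 + 1430; 1859 = 1·1430 + 429; 1430 = 3·429 + 143; 429 = 3·143 + 0 → 143
gcd(143, 75647): 75647 = 529·143 + 0 → 143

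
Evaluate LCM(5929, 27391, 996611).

142515373

lcm(5929, 27391) = 5929·27391/gcd = 162401239/49 = 3314311
lcm(3314311, 996611) = 3314311·996611/gcd = 3303078800021/23177 = 142515373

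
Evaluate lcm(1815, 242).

gcd first: 1815 = 7·242 + 121; 242 = 2·121 + 0 → gcd = 121
lcm = 1815·242/gcd = 439230/121 = 3630

3630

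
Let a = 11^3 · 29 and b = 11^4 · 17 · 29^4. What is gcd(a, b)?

38599

min exponent per shared prime: 11^3 · 29 = 38599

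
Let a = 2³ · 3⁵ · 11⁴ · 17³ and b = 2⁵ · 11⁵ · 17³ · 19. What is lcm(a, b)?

116901488971872

max exponent per prime: 2⁵ · 3⁵ · 11⁵ · 17³ · 19 = 116901488971872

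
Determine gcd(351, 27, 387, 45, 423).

351 = 3³ · 13; 27 = 3³; 387 = 3² · 43; 45 = 3² · 5; 423 = 3² · 47
gcd takes min exponent of each prime: 3² = 9

9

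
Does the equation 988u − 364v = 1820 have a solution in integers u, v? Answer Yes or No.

Yes

gcd(988, 364): 988 = 2·364 + 260; 364 = 1·260 + 104; 260 = 2·104 + 52; 104 = 2·52 + 0 → 52
52 divides 1820, so a solution exists.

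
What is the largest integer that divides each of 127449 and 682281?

9

Euclid: 682281 = 5·127449 + 45036; 127449 = 2·45036 + 37377; 45036 = 1·37377 + 7659; 37377 = 4·7659 + 6741; 7659 = 1·6741 + 918; 6741 = 7·918 + 315; 918 = 2·315 + 288; 315 = 1·288 + 27; 288 = 10·27 + 18; 27 = 1·18 + 9; 18 = 2·9 + 0. Last nonzero remainder: 9.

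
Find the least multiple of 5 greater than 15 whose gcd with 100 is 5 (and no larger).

35

gcd(t, 100) = 5 forces 5 | t; write t = 5s. Then gcd(5s, 5·20) = 5·gcd(s, 20), so need gcd(s, 20) = 1.
5s > 15 gives s ≥ 4. The least s ≥ 4 coprime to 20 is 7, so t = 5·7 = 35.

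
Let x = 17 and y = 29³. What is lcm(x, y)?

414613

max exponent per prime: 17 · 29³ = 414613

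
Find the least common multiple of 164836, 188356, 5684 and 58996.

47680626196

164836 = 2² · 7² · 29²; 188356 = 2² · 7² · 31²; 5684 = 2² · 7² · 29; 58996 = 2² · 7³ · 43
lcm takes max exponent of each prime: 2² · 7³ · 29² · 31² · 43 = 47680626196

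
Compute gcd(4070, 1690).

10

4070 = 2 · 5 · 11 · 37
1690 = 2 · 5 · 13²
Common: 2 · 5 = 10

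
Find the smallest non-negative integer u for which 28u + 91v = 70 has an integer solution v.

Reduce mod 91: 28u ≡ 70 (mod 91). With g = gcd(28, 91) = 7 dividing 70, divide through: 4u ≡ 10 (mod 13).
Since gcd(4, 13) = 1, u ≡ 10·(4)⁻¹ ≡ 9 (mod 13). Smallest non-negative: 9.

9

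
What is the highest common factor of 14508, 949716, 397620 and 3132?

36

gcd(14508, 949716): 949716 = 65·14508 + 6696; 14508 = 2·6696 + 1116; 6696 = 6·1116 + 0 → 1116
gcd(1116, 397620): 397620 = 356·1116 + 324; 1116 = 3·324 + 144; 324 = 2·144 + 36; 144 = 4·36 + 0 → 36
gcd(36, 3132): 3132 = 87·36 + 0 → 36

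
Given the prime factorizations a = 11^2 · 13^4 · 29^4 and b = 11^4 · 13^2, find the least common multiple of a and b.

295757755316881

max exponent per prime: 11^4 · 13^4 · 29^4 = 295757755316881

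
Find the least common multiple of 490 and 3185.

490 = 2 · 5 · 7²; 3185 = 5 · 7² · 13
max exponents: 2 · 5 · 7² · 13 = 6370

6370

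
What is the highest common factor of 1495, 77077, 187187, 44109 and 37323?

gcd(1495, 77077): 77077 = 51·1495 + 832; 1495 = 1·832 + 663; 832 = 1·663 + 169; 663 = 3·169 + 156; 169 = 1·156 + 13; 156 = 12·13 + 0 → 13
gcd(13, 187187): 187187 = 14399·13 + 0 → 13
gcd(13, 44109): 44109 = 3393·13 + 0 → 13
gcd(13, 37323): 37323 = 2871·13 + 0 → 13

13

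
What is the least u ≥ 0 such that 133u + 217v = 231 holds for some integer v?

5

Reduce mod 217: 133u ≡ 231 (mod 217). With g = gcd(133, 217) = 7 dividing 231, divide through: 19u ≡ 33 (mod 31).
Since gcd(19, 31) = 1, u ≡ 33·(19)⁻¹ ≡ 5 (mod 31). Smallest non-negative: 5.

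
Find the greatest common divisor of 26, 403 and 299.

26 = 2 · 13; 403 = 13 · 31; 299 = 13 · 23
gcd takes min exponent of each prime: 13 = 13

13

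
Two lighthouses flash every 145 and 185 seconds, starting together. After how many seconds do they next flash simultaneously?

5365

145 = 5 · 29; 185 = 5 · 37
max exponents: 5 · 29 · 37 = 5365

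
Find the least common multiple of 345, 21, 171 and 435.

345 = 3 · 5 · 23; 21 = 3 · 7; 171 = 3² · 19; 435 = 3 · 5 · 29
lcm takes max exponent of each prime: 3² · 5 · 7 · 19 · 23 · 29 = 3991995

3991995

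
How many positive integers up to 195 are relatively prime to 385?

122

385 = 5·7·11. Inclusion–exclusion on these primes:
195 − ⌊195/5⌋ − ⌊195/7⌋ − ⌊195/11⌋ + ⌊195/35⌋ + ⌊195/55⌋ + ⌊195/77⌋ − ⌊195/385⌋ = 122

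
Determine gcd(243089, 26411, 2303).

49

gcd(243089, 26411): 243089 = 9·26411 + 5390; 26411 = 4·5390 + 4851; 5390 = 1·4851 + 539; 4851 = 9·539 + 0 → 539
gcd(539, 2303): 2303 = 4·539 + 147; 539 = 3·147 + 98; 147 = 1·98 + 49; 98 = 2·49 + 0 → 49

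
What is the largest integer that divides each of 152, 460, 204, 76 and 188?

152 = 2³ · 19; 460 = 2² · 5 · 23; 204 = 2² · 3 · 17; 76 = 2² · 19; 188 = 2² · 47
gcd takes min exponent of each prime: 2² = 4

4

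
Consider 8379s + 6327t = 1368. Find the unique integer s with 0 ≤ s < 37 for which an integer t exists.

Reduce mod 6327: 8379s ≡ 1368 (mod 6327). With g = gcd(8379, 6327) = 171 dividing 1368, divide through: 49s ≡ 8 (mod 37).
Since gcd(49, 37) = 1, s ≡ 8·(49)⁻¹ ≡ 13 (mod 37). Smallest non-negative: 13.

13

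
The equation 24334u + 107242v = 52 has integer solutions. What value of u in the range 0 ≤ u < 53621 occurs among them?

36451

Euclid: 107242 = 4·24334 + 9906; 24334 = 2·9906 + 4522; 9906 = 2·4522 + 862; 4522 = 5·862 + 212; 862 = 4·212 + 14; 212 = 15·14 + 2; 14 = 7·2 + 0 → gcd = 2; 52 = 2·26.
Back-substitution yields 24334·(7589) + 107242·(-1722) = 2, so one solution is u = 7589·26 = 197314, v = -1722·26 = -44772.
Solutions in u differ by 107242/2 = 53621; the one in [0, 53621) is 197314 mod 53621 = 36451.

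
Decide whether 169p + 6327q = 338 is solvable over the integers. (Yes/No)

Yes

gcd(169, 6327): 6327 = 37·169 + 74; 169 = 2·74 + 21; 74 = 3·21 + 11; 21 = 1·11 + 10; 11 = 1·10 + 1; 10 = 10·1 + 0 → 1
1 divides 338, so a solution exists.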